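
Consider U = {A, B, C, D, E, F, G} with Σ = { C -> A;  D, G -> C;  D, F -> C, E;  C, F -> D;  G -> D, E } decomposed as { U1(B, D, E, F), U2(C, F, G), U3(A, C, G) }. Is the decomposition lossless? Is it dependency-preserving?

Lossless test (chase): Rows 2 and 3 agree on C; apply C→A and equate their A entries. Rows 2 and 3 agree on G; apply G→D, E and equate their D, E entries. No row becomes fully distinguished — the join is lossy.
Dependency preservation: the restricted closure of {D, F} across the fragments never reaches {C, E}, so D, F → C, E cannot be enforced without a join — not preserved.

lossy and not dependency-preserving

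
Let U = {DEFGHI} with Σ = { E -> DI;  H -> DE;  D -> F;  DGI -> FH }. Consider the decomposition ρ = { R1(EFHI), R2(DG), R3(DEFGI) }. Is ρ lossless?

Chase test. Columns are DEFGHI; row i has aⱼ where attribute j ∈ Ri, else bᵢⱼ.
Initial tableau (one row per fragment):
  row 1: b11 a2 a3 b14 a5 a6
  row 2: a1 b22 b23 a4 b25 b26
  row 3: a1 a2 a3 a4 b35 a6
Rows 1 and 3 agree on E; apply E→DI and equate their DI entries.
Rows 1 and 2 agree on D; apply D→F and equate their F entries.
No row becomes fully distinguished — the join is lossy.

No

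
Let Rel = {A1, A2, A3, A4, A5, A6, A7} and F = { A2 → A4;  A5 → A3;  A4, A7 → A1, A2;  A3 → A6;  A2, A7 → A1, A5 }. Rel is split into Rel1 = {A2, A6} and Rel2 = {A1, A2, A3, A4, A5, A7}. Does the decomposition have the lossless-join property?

No

Common attributes: Rel1 ∩ Rel2 = {A2}.
Closure of {A2}: A2 → A4 applies, adding A4. So (A2)⁺ = {A2, A4}.
The closure contains neither all of Rel1 = {A2, A6} nor all of Rel2 = {A1, A2, A3, A4, A5, A7}, so the common attributes are not a superkey of either fragment. The join is lossy.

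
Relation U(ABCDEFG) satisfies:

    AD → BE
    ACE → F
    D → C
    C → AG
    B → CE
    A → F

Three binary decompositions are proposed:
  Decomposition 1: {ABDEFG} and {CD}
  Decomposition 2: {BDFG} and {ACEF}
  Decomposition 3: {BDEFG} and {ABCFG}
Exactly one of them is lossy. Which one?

Decomposition 2

Decomposition 1: common = {D}, closure = {ABCDEFG} → lossless.
Decomposition 2: common = {F}, closure = {F} → lossy.
Decomposition 3: common = {BFG}, closure = {ABCEFG} → lossless.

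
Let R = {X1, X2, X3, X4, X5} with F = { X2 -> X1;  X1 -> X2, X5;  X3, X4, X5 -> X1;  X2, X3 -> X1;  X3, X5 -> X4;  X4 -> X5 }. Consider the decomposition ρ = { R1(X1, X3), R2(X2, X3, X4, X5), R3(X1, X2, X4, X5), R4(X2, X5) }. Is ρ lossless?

Chase test. Columns are X1, X2, X3, X4, X5; row i has aⱼ where attribute j ∈ Ri, else bᵢⱼ.
Initial tableau (one row per fragment):
  row 1: a1 b12 a3 b14 b15
  row 2: b21 a2 a3 a4 a5
  row 3: a1 a2 b33 a4 a5
  row 4: b41 a2 b43 b44 a5
Rows 2 and 3 agree on X2; apply X2→X1 and equate their X1 entries.
Rows 2 and 4 agree on X2; apply X2→X1 and equate their X1 entries.
Rows 1 and 2 agree on X1; apply X1→X2, X5 and equate their X2, X5 entries.
Rows 1 and 2 agree on X3, X5; apply X3, X5→X4 and equate their X4 entries.
Row 1 is now all distinguished symbols — the join is lossless.

Yes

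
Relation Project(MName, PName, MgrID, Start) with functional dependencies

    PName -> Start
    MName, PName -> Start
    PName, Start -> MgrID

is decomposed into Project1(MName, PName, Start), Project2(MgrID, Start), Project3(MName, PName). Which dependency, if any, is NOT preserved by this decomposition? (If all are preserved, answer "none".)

PName, Start -> MgrID

Check PName, Start → MgrID: no single fragment contains all of {PName, MgrID, Start}, and the restricted closure of {PName, Start} across the fragments never reaches {MgrID}.
PName → Start is preserved.
MName, PName → Start is preserved.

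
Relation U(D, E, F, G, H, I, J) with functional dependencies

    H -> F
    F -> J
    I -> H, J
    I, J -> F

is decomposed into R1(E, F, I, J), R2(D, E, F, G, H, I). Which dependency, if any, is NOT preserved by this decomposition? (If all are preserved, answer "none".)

H → F lies within R2.
F → J lies within R1.
I → H, J: restricted closure across fragments reaches H, J.
I, J → F lies within R1.
Every dependency is enforceable on the fragments, so the decomposition is dependency-preserving.

none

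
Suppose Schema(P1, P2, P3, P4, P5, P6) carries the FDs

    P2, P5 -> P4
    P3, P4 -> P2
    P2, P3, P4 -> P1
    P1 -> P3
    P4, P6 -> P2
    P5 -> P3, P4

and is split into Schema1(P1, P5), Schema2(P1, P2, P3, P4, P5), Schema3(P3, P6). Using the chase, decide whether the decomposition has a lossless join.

No

Chase test. Columns are P1, P2, P3, P4, P5, P6; row i has aⱼ where attribute j ∈ Schemai, else bᵢⱼ.
Initial tableau (one row per fragment):
  row 1: a1 b12 b13 b14 a5 b16
  row 2: a1 a2 a3 a4 a5 b26
  row 3: b31 b32 a3 b34 b35 a6
Rows 1 and 2 agree on P1; apply P1→P3 and equate their P3 entries.
Rows 1 and 2 agree on P5; apply P5→P3, P4 and equate their P3, P4 entries.
Rows 1 and 2 agree on P3, P4; apply P3, P4→P2 and equate their P2 entries.
No row becomes fully distinguished — the join is lossy.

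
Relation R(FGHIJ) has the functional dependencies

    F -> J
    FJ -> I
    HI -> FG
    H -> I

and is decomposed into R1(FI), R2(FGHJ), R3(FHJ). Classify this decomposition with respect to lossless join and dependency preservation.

Lossless test (chase): Rows 1 and 2 agree on F; apply F→J and equate their J entries. Rows 1 and 2 agree on FJ; apply FJ→I and equate their I entries. Rows 1 and 3 agree on FJ; apply FJ→I and equate their I entries. Rows 2 and 3 agree on HI; apply HI→FG and equate their FG entries. Row 2 is now all distinguished symbols — the join is lossless.
Dependency preservation: FJ → I; HI → FG; H → I are not contained in any single fragment, but the restricted closure of each left-hand side across the fragments still reaches the right-hand side; the remaining FDs each lie inside some fragment. All dependencies are preserved.

lossless and dependency-preserving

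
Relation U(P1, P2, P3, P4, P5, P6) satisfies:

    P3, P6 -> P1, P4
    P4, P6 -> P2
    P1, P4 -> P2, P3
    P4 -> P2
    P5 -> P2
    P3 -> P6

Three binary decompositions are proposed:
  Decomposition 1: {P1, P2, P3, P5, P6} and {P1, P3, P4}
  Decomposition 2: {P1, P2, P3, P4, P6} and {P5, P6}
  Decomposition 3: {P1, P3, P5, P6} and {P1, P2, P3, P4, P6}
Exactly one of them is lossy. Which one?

Decomposition 2

Decomposition 1: common = {P1, P3}, closure = {P1, P2, P3, P4, P6} → lossless.
Decomposition 2: common = {P6}, closure = {P6} → lossy.
Decomposition 3: common = {P1, P3, P6}, closure = {P1, P2, P3, P4, P6} → lossless.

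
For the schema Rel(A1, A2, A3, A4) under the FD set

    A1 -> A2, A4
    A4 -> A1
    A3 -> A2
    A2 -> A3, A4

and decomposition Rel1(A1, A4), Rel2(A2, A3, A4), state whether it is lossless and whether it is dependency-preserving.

Lossless test: (A4)⁺ = {A1, A2, A3, A4}, which contains all of one fragment — lossless.
Dependency preservation: A1 → A2, A4 is not contained in any single fragment, but the restricted closure of its left-hand side across the fragments still reaches the right-hand side; the remaining FDs each lie inside some fragment. All dependencies are preserved.

lossless and dependency-preserving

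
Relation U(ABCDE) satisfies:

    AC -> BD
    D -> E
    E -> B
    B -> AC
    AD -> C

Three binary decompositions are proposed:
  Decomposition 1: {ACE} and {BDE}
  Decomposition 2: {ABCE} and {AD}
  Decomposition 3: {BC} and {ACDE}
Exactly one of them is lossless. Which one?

Decomposition 1

Decomposition 1: common = {E}, closure = {ABCDE} → lossless.
Decomposition 2: common = {A}, closure = {A} → lossy.
Decomposition 3: common = {C}, closure = {C} → lossy.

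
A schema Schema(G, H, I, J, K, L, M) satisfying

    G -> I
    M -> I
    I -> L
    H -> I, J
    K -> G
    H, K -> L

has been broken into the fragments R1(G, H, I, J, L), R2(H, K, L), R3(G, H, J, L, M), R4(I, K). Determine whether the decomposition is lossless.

Chase test. Columns are G, H, I, J, K, L, M; row i has aⱼ where attribute j ∈ Ri, else bᵢⱼ.
Initial tableau (one row per fragment):
  row 1: a1 a2 a3 a4 b15 a6 b17
  row 2: b21 a2 b23 b24 a5 a6 b27
  row 3: a1 a2 b33 a4 b35 a6 a7
  row 4: b41 b42 a3 b44 a5 b46 b47
Rows 1 and 3 agree on G; apply G→I and equate their I entries.
Rows 1 and 4 agree on I; apply I→L and equate their L entries.
Rows 1 and 2 agree on H; apply H→I, J and equate their I, J entries.
Rows 2 and 4 agree on K; apply K→G and equate their G entries.
No row becomes fully distinguished — the join is lossy.

No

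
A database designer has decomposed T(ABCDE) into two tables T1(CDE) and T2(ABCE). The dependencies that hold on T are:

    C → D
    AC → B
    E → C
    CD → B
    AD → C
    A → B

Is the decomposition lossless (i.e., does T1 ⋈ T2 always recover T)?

Common attributes: T1 ∩ T2 = {CE}.
Closure of {CE}: C → D applies, adding D; CD → B applies, adding B. So (CE)⁺ = {BCDE}.
This closure contains every attribute of T1, so T1 ∩ T2 → T1. The join is lossless.

Yes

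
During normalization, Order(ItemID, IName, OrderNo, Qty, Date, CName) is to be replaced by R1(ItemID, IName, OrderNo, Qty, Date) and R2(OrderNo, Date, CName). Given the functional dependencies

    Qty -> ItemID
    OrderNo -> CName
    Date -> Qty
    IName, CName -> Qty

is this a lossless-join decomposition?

Common attributes: R1 ∩ R2 = {OrderNo, Date}.
Closure of {OrderNo, Date}: OrderNo → CName applies, adding CName; Date → Qty applies, adding Qty; Qty → ItemID applies, adding ItemID. So (OrderNo, Date)⁺ = {ItemID, OrderNo, Qty, Date, CName}.
This closure contains every attribute of R2, so R1 ∩ R2 → R2. The join is lossless.

Yes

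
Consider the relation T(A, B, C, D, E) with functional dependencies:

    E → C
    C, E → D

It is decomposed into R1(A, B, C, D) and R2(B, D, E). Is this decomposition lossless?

No

Common attributes: R1 ∩ R2 = {B, D}.
No dependency enlarges {B, D}, so (B, D)⁺ = {B, D}.
The closure contains neither all of R1 = {A, B, C, D} nor all of R2 = {B, D, E}, so the common attributes are not a superkey of either fragment. The join is lossy.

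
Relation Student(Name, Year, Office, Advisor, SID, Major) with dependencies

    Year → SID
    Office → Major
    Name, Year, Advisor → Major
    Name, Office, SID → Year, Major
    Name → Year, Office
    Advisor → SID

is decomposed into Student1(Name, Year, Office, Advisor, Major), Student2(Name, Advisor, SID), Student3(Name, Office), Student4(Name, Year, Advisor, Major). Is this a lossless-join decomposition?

Chase test. Columns are Name, Year, Office, Advisor, SID, Major; row i has aⱼ where attribute j ∈ Studenti, else bᵢⱼ.
Initial tableau (one row per fragment):
  row 1: a1 a2 a3 a4 b15 a6
  row 2: a1 b22 b23 a4 a5 b26
  row 3: a1 b32 a3 b34 b35 b36
  row 4: a1 a2 b43 a4 b45 a6
Rows 1 and 4 agree on Year; apply Year→SID and equate their SID entries.
Rows 1 and 3 agree on Office; apply Office→Major and equate their Major entries.
Rows 1 and 2 agree on Name; apply Name→Year, Office and equate their Year, Office entries.
Rows 1 and 3 agree on Name; apply Name→Year, Office and equate their Year, Office entries.
Rows 1 and 4 agree on Name; apply Name→Year, Office and equate their Year, Office entries.
Rows 1 and 2 agree on Advisor; apply Advisor→SID and equate their SID entries.
Rows 1 and 3 agree on Year; apply Year→SID and equate their SID entries.
Rows 1 and 2 agree on Office; apply Office→Major and equate their Major entries.
Row 1 is now all distinguished symbols — the join is lossless.

Yes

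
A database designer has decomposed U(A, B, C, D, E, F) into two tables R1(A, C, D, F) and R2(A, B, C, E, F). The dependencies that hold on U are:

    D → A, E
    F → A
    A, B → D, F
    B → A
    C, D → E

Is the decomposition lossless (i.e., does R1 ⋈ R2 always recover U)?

Common attributes: R1 ∩ R2 = {A, C, F}.
No dependency enlarges {A, C, F}, so (A, C, F)⁺ = {A, C, F}.
The closure contains neither all of R1 = {A, C, D, F} nor all of R2 = {A, B, C, E, F}, so the common attributes are not a superkey of either fragment. The join is lossy.

No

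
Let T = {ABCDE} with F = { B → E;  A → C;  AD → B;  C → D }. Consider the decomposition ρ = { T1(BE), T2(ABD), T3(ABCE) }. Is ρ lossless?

Yes

Chase test. Columns are ABCDE; row i has aⱼ where attribute j ∈ Ti, else bᵢⱼ.
Initial tableau (one row per fragment):
  row 1: b11 a2 b13 b14 a5
  row 2: a1 a2 b23 a4 b25
  row 3: a1 a2 a3 b34 a5
Rows 1 and 2 agree on B; apply B→E and equate their E entries.
Rows 2 and 3 agree on A; apply A→C and equate their C entries.
Rows 2 and 3 agree on C; apply C→D and equate their D entries.
Row 2 is now all distinguished symbols — the join is lossless.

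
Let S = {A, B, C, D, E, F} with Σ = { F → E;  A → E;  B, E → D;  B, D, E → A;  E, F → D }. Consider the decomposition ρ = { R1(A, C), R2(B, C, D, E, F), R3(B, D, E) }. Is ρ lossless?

No

Chase test. Columns are A, B, C, D, E, F; row i has aⱼ where attribute j ∈ Ri, else bᵢⱼ.
Initial tableau (one row per fragment):
  row 1: a1 b12 a3 b14 b15 b16
  row 2: b21 a2 a3 a4 a5 a6
  row 3: b31 a2 b33 a4 a5 b36
Rows 2 and 3 agree on B, D, E; apply B, D, E→A and equate their A entries.
No row becomes fully distinguished — the join is lossy.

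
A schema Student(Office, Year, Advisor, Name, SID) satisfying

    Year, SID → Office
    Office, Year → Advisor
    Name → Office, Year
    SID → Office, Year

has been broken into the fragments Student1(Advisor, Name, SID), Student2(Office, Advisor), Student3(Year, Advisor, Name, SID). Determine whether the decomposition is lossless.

Chase test. Columns are Office, Year, Advisor, Name, SID; row i has aⱼ where attribute j ∈ Studenti, else bᵢⱼ.
Initial tableau (one row per fragment):
  row 1: b11 b12 a3 a4 a5
  row 2: a1 b22 a3 b24 b25
  row 3: b31 a2 a3 a4 a5
Rows 1 and 3 agree on Name; apply Name→Office, Year and equate their Office, Year entries.
No row becomes fully distinguished — the join is lossy.

No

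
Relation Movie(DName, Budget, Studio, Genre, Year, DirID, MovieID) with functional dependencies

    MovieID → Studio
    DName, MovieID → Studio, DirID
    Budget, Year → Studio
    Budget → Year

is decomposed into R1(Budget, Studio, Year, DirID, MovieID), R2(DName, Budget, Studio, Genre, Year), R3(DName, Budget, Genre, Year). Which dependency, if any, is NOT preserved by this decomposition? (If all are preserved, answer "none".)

DName, MovieID → Studio, DirID

Check DName, MovieID → Studio, DirID: no single fragment contains all of {DName, Studio, DirID, MovieID}, and the restricted closure of {DName, MovieID} across the fragments never reaches {Studio, DirID}.
MovieID → Studio is preserved.
Budget, Year → Studio is preserved.
Budget → Year is preserved.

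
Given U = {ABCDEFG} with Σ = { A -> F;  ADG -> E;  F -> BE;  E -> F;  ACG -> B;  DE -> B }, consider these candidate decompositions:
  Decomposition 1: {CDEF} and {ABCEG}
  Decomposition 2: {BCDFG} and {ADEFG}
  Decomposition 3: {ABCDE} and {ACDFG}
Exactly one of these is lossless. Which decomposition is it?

Decomposition 3

Decomposition 1: common = {CE}, closure = {BCEF} → lossy.
Decomposition 2: common = {DFG}, closure = {BDEFG} → lossy.
Decomposition 3: common = {ACD}, closure = {ABCDEF} → lossless.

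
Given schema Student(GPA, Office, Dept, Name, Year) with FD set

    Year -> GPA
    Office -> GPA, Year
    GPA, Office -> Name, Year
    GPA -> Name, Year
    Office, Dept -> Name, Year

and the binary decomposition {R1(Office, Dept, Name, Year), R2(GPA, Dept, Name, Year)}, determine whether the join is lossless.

Common attributes: R1 ∩ R2 = {Dept, Name, Year}.
Closure of {Dept, Name, Year}: Year → GPA applies, adding GPA. So (Dept, Name, Year)⁺ = {GPA, Dept, Name, Year}.
This closure contains every attribute of R2, so R1 ∩ R2 → R2. The join is lossless.

Yes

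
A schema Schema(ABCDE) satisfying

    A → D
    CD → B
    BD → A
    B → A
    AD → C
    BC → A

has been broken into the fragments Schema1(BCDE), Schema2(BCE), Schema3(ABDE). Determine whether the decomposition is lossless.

Yes

Chase test. Columns are ABCDE; row i has aⱼ where attribute j ∈ Schemai, else bᵢⱼ.
Initial tableau (one row per fragment):
  row 1: b11 a2 a3 a4 a5
  row 2: b21 a2 a3 b24 a5
  row 3: a1 a2 b33 a4 a5
Rows 1 and 3 agree on BD; apply BD→A and equate their A entries.
Rows 1 and 2 agree on B; apply B→A and equate their A entries.
Rows 1 and 3 agree on AD; apply AD→C and equate their C entries.
Rows 1 and 2 agree on A; apply A→D and equate their D entries.
Row 1 is now all distinguished symbols — the join is lossless.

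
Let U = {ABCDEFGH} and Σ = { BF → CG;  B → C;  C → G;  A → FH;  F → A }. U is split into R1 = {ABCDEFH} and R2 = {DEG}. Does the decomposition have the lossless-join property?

No

Common attributes: R1 ∩ R2 = {DE}.
No dependency enlarges {DE}, so (DE)⁺ = {DE}.
The closure contains neither all of R1 = {ABCDEFH} nor all of R2 = {DEG}, so the common attributes are not a superkey of either fragment. The join is lossy.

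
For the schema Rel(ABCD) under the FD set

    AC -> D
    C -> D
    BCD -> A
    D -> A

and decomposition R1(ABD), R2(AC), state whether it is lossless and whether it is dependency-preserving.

Lossless test: (A)⁺ = {A}, which is a superkey of neither fragment — lossy.
Dependency preservation: the restricted closure of {AC} across the fragments never reaches {D}, so AC → D cannot be enforced without a join — not preserved.

lossy and not dependency-preserving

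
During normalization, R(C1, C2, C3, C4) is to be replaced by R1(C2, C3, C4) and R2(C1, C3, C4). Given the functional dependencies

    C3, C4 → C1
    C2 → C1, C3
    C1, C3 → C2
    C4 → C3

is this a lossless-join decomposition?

Yes

Common attributes: R1 ∩ R2 = {C3, C4}.
Closure of {C3, C4}: C3, C4 → C1 applies, adding C1; C1, C3 → C2 applies, adding C2. So (C3, C4)⁺ = {C1, C2, C3, C4}.
This closure contains every attribute of R1, so R1 ∩ R2 → R1. The join is lossless.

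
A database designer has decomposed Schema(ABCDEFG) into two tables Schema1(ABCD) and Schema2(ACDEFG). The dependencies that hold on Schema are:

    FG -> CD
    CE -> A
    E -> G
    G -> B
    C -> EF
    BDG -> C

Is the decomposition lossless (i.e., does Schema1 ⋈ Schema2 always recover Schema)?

Yes

Common attributes: Schema1 ∩ Schema2 = {ACD}.
Closure of {ACD}: C → EF applies, adding EF; E → G applies, adding G; G → B applies, adding B. So (ACD)⁺ = {ABCDEFG}.
This closure contains every attribute of Schema1, so Schema1 ∩ Schema2 → Schema1. The join is lossless.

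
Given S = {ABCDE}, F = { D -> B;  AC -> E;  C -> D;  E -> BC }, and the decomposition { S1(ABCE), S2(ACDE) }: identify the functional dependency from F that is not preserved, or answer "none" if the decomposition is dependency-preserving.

D -> B

Check D → B: no single fragment contains all of {BD}, and the restricted closure of {D} across the fragments never reaches {B}.
AC → E is preserved.
C → D is preserved.
E → BC is preserved.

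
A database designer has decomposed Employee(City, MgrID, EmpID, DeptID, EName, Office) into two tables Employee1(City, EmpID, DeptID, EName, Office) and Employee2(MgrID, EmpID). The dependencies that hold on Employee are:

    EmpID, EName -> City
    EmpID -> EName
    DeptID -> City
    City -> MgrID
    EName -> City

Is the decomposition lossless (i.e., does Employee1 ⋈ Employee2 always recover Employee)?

Yes

Common attributes: Employee1 ∩ Employee2 = {EmpID}.
Closure of {EmpID}: EmpID → EName applies, adding EName; EName → City applies, adding City; City → MgrID applies, adding MgrID. So (EmpID)⁺ = {City, MgrID, EmpID, EName}.
This closure contains every attribute of Employee2, so Employee1 ∩ Employee2 → Employee2. The join is lossless.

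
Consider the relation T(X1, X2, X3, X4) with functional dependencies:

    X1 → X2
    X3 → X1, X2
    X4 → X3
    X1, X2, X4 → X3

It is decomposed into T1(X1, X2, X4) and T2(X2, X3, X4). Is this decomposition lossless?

Yes

Common attributes: T1 ∩ T2 = {X2, X4}.
Closure of {X2, X4}: X4 → X3 applies, adding X3; X3 → X1, X2 applies, adding X1. So (X2, X4)⁺ = {X1, X2, X3, X4}.
This closure contains every attribute of T1, so T1 ∩ T2 → T1. The join is lossless.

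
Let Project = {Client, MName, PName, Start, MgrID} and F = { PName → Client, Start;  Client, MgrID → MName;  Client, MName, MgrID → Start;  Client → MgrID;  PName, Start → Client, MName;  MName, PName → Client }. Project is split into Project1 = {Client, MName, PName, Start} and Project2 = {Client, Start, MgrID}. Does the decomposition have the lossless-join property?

Common attributes: Project1 ∩ Project2 = {Client, Start}.
Closure of {Client, Start}: Client → MgrID applies, adding MgrID; Client, MgrID → MName applies, adding MName. So (Client, Start)⁺ = {Client, MName, Start, MgrID}.
This closure contains every attribute of Project2, so Project1 ∩ Project2 → Project2. The join is lossless.

Yes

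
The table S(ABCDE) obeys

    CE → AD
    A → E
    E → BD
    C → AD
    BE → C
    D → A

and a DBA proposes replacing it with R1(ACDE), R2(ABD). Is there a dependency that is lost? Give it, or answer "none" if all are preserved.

none

CE → AD lies within R1.
A → E lies within R1.
E → BD: restricted closure across fragments reaches BD.
C → AD lies within R1.
BE → C: restricted closure across fragments reaches C.
D → A lies within R1.
Every dependency is enforceable on the fragments, so the decomposition is dependency-preserving.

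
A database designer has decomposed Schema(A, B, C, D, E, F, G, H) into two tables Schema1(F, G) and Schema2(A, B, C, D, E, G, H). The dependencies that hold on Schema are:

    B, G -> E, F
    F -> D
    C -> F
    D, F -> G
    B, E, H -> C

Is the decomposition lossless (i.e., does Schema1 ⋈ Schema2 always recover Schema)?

No

Common attributes: Schema1 ∩ Schema2 = {G}.
No dependency enlarges {G}, so (G)⁺ = {G}.
The closure contains neither all of Schema1 = {F, G} nor all of Schema2 = {A, B, C, D, E, G, H}, so the common attributes are not a superkey of either fragment. The join is lossy.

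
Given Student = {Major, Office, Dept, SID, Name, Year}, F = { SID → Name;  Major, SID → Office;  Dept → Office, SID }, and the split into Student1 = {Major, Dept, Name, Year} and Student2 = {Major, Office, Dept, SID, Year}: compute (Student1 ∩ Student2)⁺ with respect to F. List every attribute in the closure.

Major, Office, Dept, SID, Name, Year

Student1 ∩ Student2 = {Major, Dept, Year}.
Dept → Office, SID applies, adding Office, SID
SID → Name applies, adding Name
Closure: {Major, Office, Dept, SID, Name, Year}.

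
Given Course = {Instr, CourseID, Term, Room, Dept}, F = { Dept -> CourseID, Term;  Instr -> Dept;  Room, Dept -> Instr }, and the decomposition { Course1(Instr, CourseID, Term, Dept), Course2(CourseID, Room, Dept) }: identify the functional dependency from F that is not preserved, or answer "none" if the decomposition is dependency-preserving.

Check Room, Dept → Instr: no single fragment contains all of {Instr, Room, Dept}, and the restricted closure of {Room, Dept} across the fragments never reaches {Instr}.
Dept → CourseID, Term is preserved.
Instr → Dept is preserved.

Room, Dept -> Instr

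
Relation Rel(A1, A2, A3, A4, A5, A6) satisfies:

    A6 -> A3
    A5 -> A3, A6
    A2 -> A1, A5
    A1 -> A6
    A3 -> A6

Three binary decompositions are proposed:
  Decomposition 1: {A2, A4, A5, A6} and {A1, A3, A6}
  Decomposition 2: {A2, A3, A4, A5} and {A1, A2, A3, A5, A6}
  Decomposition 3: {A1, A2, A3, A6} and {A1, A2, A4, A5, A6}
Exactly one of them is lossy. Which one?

Decomposition 1

Decomposition 1: common = {A6}, closure = {A3, A6} → lossy.
Decomposition 2: common = {A2, A3, A5}, closure = {A1, A2, A3, A5, A6} → lossless.
Decomposition 3: common = {A1, A2, A6}, closure = {A1, A2, A3, A5, A6} → lossless.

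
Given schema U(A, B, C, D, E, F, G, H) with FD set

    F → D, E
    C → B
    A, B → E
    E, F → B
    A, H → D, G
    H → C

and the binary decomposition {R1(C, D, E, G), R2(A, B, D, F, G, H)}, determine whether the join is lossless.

Common attributes: R1 ∩ R2 = {D, G}.
No dependency enlarges {D, G}, so (D, G)⁺ = {D, G}.
The closure contains neither all of R1 = {C, D, E, G} nor all of R2 = {A, B, D, F, G, H}, so the common attributes are not a superkey of either fragment. The join is lossy.

No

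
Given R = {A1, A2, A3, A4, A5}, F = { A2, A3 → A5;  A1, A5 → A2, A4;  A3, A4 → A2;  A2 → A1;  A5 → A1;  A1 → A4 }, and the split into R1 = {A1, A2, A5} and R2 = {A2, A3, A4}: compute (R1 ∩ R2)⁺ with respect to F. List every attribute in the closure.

A1, A2, A4

R1 ∩ R2 = {A2}.
A2 → A1 applies, adding A1
A1 → A4 applies, adding A4
Closure: {A1, A2, A4}.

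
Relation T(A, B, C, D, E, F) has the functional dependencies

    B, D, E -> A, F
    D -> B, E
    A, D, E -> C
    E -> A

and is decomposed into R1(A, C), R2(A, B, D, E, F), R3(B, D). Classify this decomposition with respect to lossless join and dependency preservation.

lossy and not dependency-preserving

Lossless test (chase): Rows 2 and 3 agree on D; apply D→B, E and equate their B, E entries. Rows 2 and 3 agree on E; apply E→A and equate their A entries. Rows 2 and 3 agree on B, D, E; apply B, D, E→A, F and equate their A, F entries. Rows 2 and 3 agree on A, D, E; apply A, D, E→C and equate their C entries. No row becomes fully distinguished — the join is lossy.
Dependency preservation: the restricted closure of {A, D, E} across the fragments never reaches {C}, so A, D, E → C cannot be enforced without a join — not preserved.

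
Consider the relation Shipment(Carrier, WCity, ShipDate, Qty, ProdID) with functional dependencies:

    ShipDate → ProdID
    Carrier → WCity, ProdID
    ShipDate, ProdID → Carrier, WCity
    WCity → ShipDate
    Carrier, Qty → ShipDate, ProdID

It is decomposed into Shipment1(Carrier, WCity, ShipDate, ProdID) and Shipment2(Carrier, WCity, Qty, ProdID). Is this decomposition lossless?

Common attributes: Shipment1 ∩ Shipment2 = {Carrier, WCity, ProdID}.
Closure of {Carrier, WCity, ProdID}: WCity → ShipDate applies, adding ShipDate. So (Carrier, WCity, ProdID)⁺ = {Carrier, WCity, ShipDate, ProdID}.
This closure contains every attribute of Shipment1, so Shipment1 ∩ Shipment2 → Shipment1. The join is lossless.

Yes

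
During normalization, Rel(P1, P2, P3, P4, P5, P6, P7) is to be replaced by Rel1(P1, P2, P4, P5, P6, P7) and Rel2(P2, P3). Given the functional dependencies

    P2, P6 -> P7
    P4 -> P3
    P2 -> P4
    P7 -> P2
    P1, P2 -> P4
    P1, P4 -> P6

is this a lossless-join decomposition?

Yes

Common attributes: Rel1 ∩ Rel2 = {P2}.
Closure of {P2}: P2 → P4 applies, adding P4; P4 → P3 applies, adding P3. So (P2)⁺ = {P2, P3, P4}.
This closure contains every attribute of Rel2, so Rel1 ∩ Rel2 → Rel2. The join is lossless.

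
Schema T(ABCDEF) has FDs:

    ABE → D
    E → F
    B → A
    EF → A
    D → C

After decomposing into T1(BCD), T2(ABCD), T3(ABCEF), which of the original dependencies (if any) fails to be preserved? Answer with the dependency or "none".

Check ABE → D: no single fragment contains all of {ABDE}, and the restricted closure of {ABE} across the fragments never reaches {D}.
E → F is preserved.
B → A is preserved.
EF → A is preserved.
D → C is preserved.

ABE → D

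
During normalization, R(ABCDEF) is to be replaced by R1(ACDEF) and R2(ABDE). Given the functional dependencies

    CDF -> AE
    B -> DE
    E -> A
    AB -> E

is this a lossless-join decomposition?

No

Common attributes: R1 ∩ R2 = {ADE}.
No dependency enlarges {ADE}, so (ADE)⁺ = {ADE}.
The closure contains neither all of R1 = {ACDEF} nor all of R2 = {ABDE}, so the common attributes are not a superkey of either fragment. The join is lossy.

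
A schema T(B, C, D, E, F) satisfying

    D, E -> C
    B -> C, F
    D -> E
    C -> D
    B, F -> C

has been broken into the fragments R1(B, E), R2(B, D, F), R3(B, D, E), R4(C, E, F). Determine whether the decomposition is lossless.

No

Chase test. Columns are B, C, D, E, F; row i has aⱼ where attribute j ∈ Ri, else bᵢⱼ.
Initial tableau (one row per fragment):
  row 1: a1 b12 b13 a4 b15
  row 2: a1 b22 a3 b24 a5
  row 3: a1 b32 a3 a4 b35
  row 4: b41 a2 b43 a4 a5
Rows 1 and 2 agree on B; apply B→C, F and equate their C, F entries.
Rows 1 and 3 agree on B; apply B→C, F and equate their C, F entries.
Rows 2 and 3 agree on D; apply D→E and equate their E entries.
Rows 1 and 2 agree on C; apply C→D and equate their D entries.
No row becomes fully distinguished — the join is lossy.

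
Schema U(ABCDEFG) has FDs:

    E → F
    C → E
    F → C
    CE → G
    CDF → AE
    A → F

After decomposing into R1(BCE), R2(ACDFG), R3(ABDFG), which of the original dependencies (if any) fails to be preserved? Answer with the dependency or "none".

E → F: restricted closure across fragments reaches F.
C → E lies within R1.
F → C lies within R2.
CE → G: restricted closure across fragments reaches G.
CDF → AE: restricted closure across fragments reaches AE.
A → F lies within R2.
Every dependency is enforceable on the fragments, so the decomposition is dependency-preserving.

none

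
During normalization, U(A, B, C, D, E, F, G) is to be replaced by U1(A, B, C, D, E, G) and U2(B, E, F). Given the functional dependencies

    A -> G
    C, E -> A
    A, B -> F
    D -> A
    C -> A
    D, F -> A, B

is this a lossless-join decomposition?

Common attributes: U1 ∩ U2 = {B, E}.
No dependency enlarges {B, E}, so (B, E)⁺ = {B, E}.
The closure contains neither all of U1 = {A, B, C, D, E, G} nor all of U2 = {B, E, F}, so the common attributes are not a superkey of either fragment. The join is lossy.

No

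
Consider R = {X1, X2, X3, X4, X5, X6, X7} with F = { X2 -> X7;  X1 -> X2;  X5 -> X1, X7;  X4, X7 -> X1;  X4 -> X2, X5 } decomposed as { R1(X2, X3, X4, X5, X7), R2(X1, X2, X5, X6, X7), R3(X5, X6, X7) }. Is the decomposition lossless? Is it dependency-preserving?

Lossless test (chase): Rows 1 and 2 agree on X5; apply X5→X1, X7 and equate their X1, X7 entries. Rows 1 and 3 agree on X5; apply X5→X1, X7 and equate their X1, X7 entries. Rows 1 and 3 agree on X1; apply X1→X2 and equate their X2 entries. No row becomes fully distinguished — the join is lossy.
Dependency preservation: X4, X7 → X1 is not contained in any single fragment, but the restricted closure of its left-hand side across the fragments still reaches the right-hand side; the remaining FDs each lie inside some fragment. All dependencies are preserved.

lossy but dependency-preserving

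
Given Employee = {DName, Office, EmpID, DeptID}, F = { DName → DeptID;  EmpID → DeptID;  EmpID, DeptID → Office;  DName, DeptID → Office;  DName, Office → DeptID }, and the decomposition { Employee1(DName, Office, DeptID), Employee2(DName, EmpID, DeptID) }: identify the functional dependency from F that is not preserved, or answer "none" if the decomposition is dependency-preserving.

Check EmpID, DeptID → Office: no single fragment contains all of {Office, EmpID, DeptID}, and the restricted closure of {EmpID, DeptID} across the fragments never reaches {Office}.
DName → DeptID is preserved.
EmpID → DeptID is preserved.
DName, DeptID → Office is preserved.
DName, Office → DeptID is preserved.

EmpID, DeptID → Office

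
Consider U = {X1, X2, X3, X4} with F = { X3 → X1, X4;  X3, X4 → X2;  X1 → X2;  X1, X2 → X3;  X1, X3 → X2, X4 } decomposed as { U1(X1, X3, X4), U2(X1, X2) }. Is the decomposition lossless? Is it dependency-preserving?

Lossless test: (X1)⁺ = {X1, X2, X3, X4}, which contains all of one fragment — lossless.
Dependency preservation: X3, X4 → X2; X1, X2 → X3; X1, X3 → X2, X4 are not contained in any single fragment, but the restricted closure of each left-hand side across the fragments still reaches the right-hand side; the remaining FDs each lie inside some fragment. All dependencies are preserved.

lossless and dependency-preserving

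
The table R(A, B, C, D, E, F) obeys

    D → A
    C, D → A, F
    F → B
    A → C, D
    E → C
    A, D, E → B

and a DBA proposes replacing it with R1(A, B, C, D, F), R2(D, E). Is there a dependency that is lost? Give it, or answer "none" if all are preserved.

Check E → C: no single fragment contains all of {C, E}, and the restricted closure of {E} across the fragments never reaches {C}.
D → A is preserved.
C, D → A, F is preserved.
F → B is preserved.
A → C, D is preserved.
A, D, E → B is preserved.

E → C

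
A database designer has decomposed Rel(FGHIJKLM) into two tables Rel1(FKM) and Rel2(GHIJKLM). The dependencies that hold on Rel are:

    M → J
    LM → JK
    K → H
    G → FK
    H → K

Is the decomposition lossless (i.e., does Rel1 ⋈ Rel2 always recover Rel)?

Common attributes: Rel1 ∩ Rel2 = {KM}.
Closure of {KM}: M → J applies, adding J; K → H applies, adding H. So (KM)⁺ = {HJKM}.
The closure contains neither all of Rel1 = {FKM} nor all of Rel2 = {GHIJKLM}, so the common attributes are not a superkey of either fragment. The join is lossy.

No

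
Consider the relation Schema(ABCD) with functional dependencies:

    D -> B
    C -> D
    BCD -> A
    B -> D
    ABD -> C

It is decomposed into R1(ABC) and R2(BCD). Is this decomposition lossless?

Common attributes: R1 ∩ R2 = {BC}.
Closure of {BC}: C → D applies, adding D; BCD → A applies, adding A. So (BC)⁺ = {ABCD}.
This closure contains every attribute of R1, so R1 ∩ R2 → R1. The join is lossless.

Yes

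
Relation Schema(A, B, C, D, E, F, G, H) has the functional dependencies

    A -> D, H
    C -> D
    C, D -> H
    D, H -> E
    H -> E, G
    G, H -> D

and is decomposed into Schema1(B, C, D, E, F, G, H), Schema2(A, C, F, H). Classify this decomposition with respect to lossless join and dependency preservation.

lossy but dependency-preserving

Lossless test: (C, F, H)⁺ = {C, D, E, F, G, H}, which is a superkey of neither fragment — lossy.
Dependency preservation: A → D, H is not contained in any single fragment, but the restricted closure of its left-hand side across the fragments still reaches the right-hand side; the remaining FDs each lie inside some fragment. All dependencies are preserved.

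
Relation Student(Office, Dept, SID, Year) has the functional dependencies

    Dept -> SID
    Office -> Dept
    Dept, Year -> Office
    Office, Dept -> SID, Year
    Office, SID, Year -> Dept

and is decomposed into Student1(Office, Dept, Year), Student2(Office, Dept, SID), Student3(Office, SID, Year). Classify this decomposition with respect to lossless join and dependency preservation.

lossless and dependency-preserving

Lossless test (chase): Rows 1 and 2 agree on Dept; apply Dept→SID and equate their SID entries. Rows 1 and 3 agree on Office; apply Office→Dept and equate their Dept entries. Rows 1 and 2 agree on Office, Dept; apply Office, Dept→SID, Year and equate their SID, Year entries. Row 1 is now all distinguished symbols — the join is lossless.
Dependency preservation: Office, Dept → SID, Year; Office, SID, Year → Dept are not contained in any single fragment, but the restricted closure of each left-hand side across the fragments still reaches the right-hand side; the remaining FDs each lie inside some fragment. All dependencies are preserved.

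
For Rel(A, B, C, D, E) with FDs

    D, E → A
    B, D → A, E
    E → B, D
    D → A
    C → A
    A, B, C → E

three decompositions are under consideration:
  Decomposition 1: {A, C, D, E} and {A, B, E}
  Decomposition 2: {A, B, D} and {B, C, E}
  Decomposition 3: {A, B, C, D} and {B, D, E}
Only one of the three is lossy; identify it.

Decomposition 1: common = {A, E}, closure = {A, B, D, E} → lossless.
Decomposition 2: common = {B}, closure = {B} → lossy.
Decomposition 3: common = {B, D}, closure = {A, B, D, E} → lossless.

Decomposition 2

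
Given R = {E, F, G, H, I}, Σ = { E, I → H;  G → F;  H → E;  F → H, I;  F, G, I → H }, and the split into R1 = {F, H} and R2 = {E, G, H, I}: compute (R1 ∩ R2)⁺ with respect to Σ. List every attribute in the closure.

R1 ∩ R2 = {H}.
H → E applies, adding E
Closure: {E, H}.

E, H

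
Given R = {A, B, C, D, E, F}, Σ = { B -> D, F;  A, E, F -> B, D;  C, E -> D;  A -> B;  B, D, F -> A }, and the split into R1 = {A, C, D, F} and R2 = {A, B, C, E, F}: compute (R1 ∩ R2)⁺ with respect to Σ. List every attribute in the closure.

A, B, C, D, F

R1 ∩ R2 = {A, C, F}.
A → B applies, adding B
B → D, F applies, adding D
Closure: {A, B, C, D, F}.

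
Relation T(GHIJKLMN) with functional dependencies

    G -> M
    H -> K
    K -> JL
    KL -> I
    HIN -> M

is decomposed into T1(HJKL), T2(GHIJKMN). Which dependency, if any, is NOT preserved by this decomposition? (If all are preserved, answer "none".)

none

G → M lies within T2.
H → K lies within T1.
K → JL lies within T1.
KL → I: restricted closure across fragments reaches I.
HIN → M lies within T2.
Every dependency is enforceable on the fragments, so the decomposition is dependency-preserving.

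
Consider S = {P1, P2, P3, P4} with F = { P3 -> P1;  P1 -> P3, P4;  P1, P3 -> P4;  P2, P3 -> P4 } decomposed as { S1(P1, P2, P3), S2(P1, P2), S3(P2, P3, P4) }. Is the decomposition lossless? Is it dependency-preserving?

Lossless test (chase): Rows 1 and 3 agree on P3; apply P3→P1 and equate their P1 entries. Rows 1 and 2 agree on P1; apply P1→P3, P4 and equate their P3, P4 entries. Rows 1 and 3 agree on P1; apply P1→P3, P4 and equate their P3, P4 entries. Row 1 is now all distinguished symbols — the join is lossless.
Dependency preservation: P1 → P3, P4; P1, P3 → P4 are not contained in any single fragment, but the restricted closure of each left-hand side across the fragments still reaches the right-hand side; the remaining FDs each lie inside some fragment. All dependencies are preserved.

lossless and dependency-preserving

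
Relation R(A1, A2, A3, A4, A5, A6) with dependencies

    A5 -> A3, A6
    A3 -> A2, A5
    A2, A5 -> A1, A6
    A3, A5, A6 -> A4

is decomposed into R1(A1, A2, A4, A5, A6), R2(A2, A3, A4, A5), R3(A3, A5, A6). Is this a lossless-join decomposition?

Chase test. Columns are A1, A2, A3, A4, A5, A6; row i has aⱼ where attribute j ∈ Ri, else bᵢⱼ.
Initial tableau (one row per fragment):
  row 1: a1 a2 b13 a4 a5 a6
  row 2: b21 a2 a3 a4 a5 b26
  row 3: b31 b32 a3 b34 a5 a6
Rows 1 and 2 agree on A5; apply A5→A3, A6 and equate their A3, A6 entries.
Rows 1 and 3 agree on A3; apply A3→A2, A5 and equate their A2, A5 entries.
Rows 1 and 2 agree on A2, A5; apply A2, A5→A1, A6 and equate their A1, A6 entries.
Rows 1 and 3 agree on A2, A5; apply A2, A5→A1, A6 and equate their A1, A6 entries.
Rows 1 and 3 agree on A3, A5, A6; apply A3, A5, A6→A4 and equate their A4 entries.
Row 1 is now all distinguished symbols — the join is lossless.

Yes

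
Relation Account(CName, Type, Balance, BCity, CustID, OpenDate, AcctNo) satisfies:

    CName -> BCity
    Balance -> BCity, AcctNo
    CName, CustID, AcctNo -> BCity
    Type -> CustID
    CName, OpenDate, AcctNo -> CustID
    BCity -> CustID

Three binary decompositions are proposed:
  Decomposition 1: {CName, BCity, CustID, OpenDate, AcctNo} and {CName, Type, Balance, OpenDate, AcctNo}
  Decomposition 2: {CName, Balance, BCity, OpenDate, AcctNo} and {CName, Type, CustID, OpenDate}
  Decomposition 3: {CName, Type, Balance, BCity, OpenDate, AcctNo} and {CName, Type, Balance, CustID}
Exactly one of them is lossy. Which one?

Decomposition 2

Decomposition 1: common = {CName, OpenDate, AcctNo}, closure = {CName, BCity, CustID, OpenDate, AcctNo} → lossless.
Decomposition 2: common = {CName, OpenDate}, closure = {CName, BCity, CustID, OpenDate} → lossy.
Decomposition 3: common = {CName, Type, Balance}, closure = {CName, Type, Balance, BCity, CustID, AcctNo} → lossless.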